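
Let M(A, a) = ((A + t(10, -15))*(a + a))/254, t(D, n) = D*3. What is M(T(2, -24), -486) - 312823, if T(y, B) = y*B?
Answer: -39719773/127 ≈ -3.1275e+5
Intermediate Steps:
t(D, n) = 3*D
T(y, B) = B*y
M(A, a) = a*(30 + A)/127 (M(A, a) = ((A + 3*10)*(a + a))/254 = ((A + 30)*(2*a))*(1/254) = ((30 + A)*(2*a))*(1/254) = (2*a*(30 + A))*(1/254) = a*(30 + A)/127)
M(T(2, -24), -486) - 312823 = (1/127)*(-486)*(30 - 24*2) - 312823 = (1/127)*(-486)*(30 - 48) - 312823 = (1/127)*(-486)*(-18) - 312823 = 8748/127 - 312823 = -39719773/127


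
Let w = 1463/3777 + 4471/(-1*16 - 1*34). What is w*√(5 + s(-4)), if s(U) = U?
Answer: -16813817/188850 ≈ -89.033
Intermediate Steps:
w = -16813817/188850 (w = 1463*(1/3777) + 4471/(-16 - 34) = 1463/3777 + 4471/(-50) = 1463/3777 + 4471*(-1/50) = 1463/3777 - 4471/50 = -16813817/188850 ≈ -89.033)
w*√(5 + s(-4)) = -16813817*√(5 - 4)/188850 = -16813817*√1/188850 = -16813817/188850*1 = -16813817/188850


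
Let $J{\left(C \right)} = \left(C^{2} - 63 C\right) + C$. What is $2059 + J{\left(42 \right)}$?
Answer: $1219$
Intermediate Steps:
$J{\left(C \right)} = C^{2} - 62 C$
$2059 + J{\left(42 \right)} = 2059 + 42 \left(-62 + 42\right) = 2059 + 42 \left(-20\right) = 2059 - 840 = 1219$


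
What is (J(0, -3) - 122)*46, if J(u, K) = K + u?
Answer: -5750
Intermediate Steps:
(J(0, -3) - 122)*46 = ((-3 + 0) - 122)*46 = (-3 - 122)*46 = -125*46 = -5750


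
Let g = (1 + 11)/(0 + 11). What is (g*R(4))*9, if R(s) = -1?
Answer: -108/11 ≈ -9.8182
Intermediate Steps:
g = 12/11 ≈ 1.0909
(g*R(4))*9 = ((12/11)*(-1))*9 = -12/11*9 = -108/11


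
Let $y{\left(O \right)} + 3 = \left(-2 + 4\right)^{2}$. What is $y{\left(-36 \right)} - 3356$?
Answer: $-3355$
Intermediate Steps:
$y{\left(O \right)} = 1$ ($y{\left(O \right)} = -3 + \left(-2 + 4\right)^{2} = -3 + 2^{2} = -3 + 4 = 1$)
$y{\left(-36 \right)} - 3356 = 1 - 3356 = -3355$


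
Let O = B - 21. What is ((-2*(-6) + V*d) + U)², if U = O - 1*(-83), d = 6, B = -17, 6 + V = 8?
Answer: 4761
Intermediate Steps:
V = 2 (V = -6 + 8 = 2)
O = -38 (O = -17 - 21 = -38)
U = 45 (U = -38 - 1*(-83) = -38 + 83 = 45)
((-2*(-6) + V*d) + U)² = ((-2*(-6) + 2*6) + 45)² = ((12 + 12) + 45)² = (24 + 45)² = 69² = 4761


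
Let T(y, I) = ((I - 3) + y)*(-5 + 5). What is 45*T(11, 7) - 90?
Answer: -90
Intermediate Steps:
T(y, I) = 0 (T(y, I) = ((-3 + I) + y)*0 = (-3 + I + y)*0 = 0)
45*T(11, 7) - 90 = 45*0 - 90 = 0 - 90 = -90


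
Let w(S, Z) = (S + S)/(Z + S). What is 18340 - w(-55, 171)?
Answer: 1063775/58 ≈ 18341.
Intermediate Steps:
w(S, Z) = 2*S/(S + Z) (w(S, Z) = (2*S)/(S + Z) = 2*S/(S + Z))
18340 - w(-55, 171) = 18340 - 2*(-55)/(-55 + 171) = 18340 - 2*(-55)/116 = 18340 - 1*(-55/58) = 18340 + 55/58 = 1063775/58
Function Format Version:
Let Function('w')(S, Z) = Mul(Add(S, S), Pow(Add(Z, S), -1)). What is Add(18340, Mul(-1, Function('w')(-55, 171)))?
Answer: Rational(1063775, 58) ≈ 18341.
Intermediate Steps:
Function('w')(S, Z) = Mul(2, S, Pow(Add(S, Z), -1)) (Function('w')(S, Z) = Mul(Mul(2, S), Pow(Add(S, Z), -1)) = Mul(2, S, Pow(Add(S, Z), -1)))
Add(18340, Mul(-1, Function('w')(-55, 171))) = Add(18340, Mul(-1, Mul(2, -55, Pow(Add(-55, 171), -1)))) = Add(18340, Mul(-1, Mul(2, -55, Pow(116, -1)))) = Add(18340, Mul(-1, Mul(2, -55, Rational(1, 116)))) = Add(18340, Mul(-1, Rational(-55, 58))) = Add(18340, Rational(55, 58)) = Rational(1063775, 58)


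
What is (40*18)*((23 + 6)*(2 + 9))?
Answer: 229680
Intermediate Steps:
(40*18)*((23 + 6)*(2 + 9)) = 720*(29*11) = 720*319 = 229680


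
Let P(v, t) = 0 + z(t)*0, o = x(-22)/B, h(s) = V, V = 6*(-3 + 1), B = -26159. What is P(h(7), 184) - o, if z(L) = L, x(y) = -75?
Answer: -75/26159 ≈ -0.0028671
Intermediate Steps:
V = -12 (V = 6*(-2) = -12)
h(s) = -12
o = 75/26159 (o = -75/(-26159) = -75*(-1/26159) = 75/26159 ≈ 0.0028671)
P(v, t) = 0 (P(v, t) = 0 + t*0 = 0 + 0 = 0)
P(h(7), 184) - o = 0 - 1*75/26159 = 0 - 75/26159 = -75/26159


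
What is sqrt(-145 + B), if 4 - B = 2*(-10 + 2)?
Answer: 5*I*sqrt(5) ≈ 11.18*I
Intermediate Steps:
B = 20 (B = 4 - 2*(-10 + 2) = 4 - 2*(-8) = 4 - 1*(-16) = 4 + 16 = 20)
sqrt(-145 + B) = sqrt(-145 + 20) = sqrt(-125) = 5*I*sqrt(5)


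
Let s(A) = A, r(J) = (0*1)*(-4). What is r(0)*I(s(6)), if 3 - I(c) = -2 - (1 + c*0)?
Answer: 0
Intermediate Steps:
r(J) = 0 (r(J) = 0*(-4) = 0)
I(c) = 6 (I(c) = 3 - (-2 - (1 + c*0)) = 3 - (-2 - (1 + 0)) = 3 - (-2 - 1*1) = 3 - (-2 - 1) = 3 - 1*(-3) = 3 + 3 = 6)
r(0)*I(s(6)) = 0*6 = 0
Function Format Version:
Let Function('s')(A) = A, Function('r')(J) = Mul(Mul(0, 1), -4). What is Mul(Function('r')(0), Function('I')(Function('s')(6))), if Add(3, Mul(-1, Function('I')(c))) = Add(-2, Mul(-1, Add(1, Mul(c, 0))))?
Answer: 0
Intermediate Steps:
Function('r')(J) = 0 (Function('r')(J) = Mul(0, -4) = 0)
Function('I')(c) = 6 (Function('I')(c) = Add(3, Mul(-1, Add(-2, Mul(-1, Add(1, Mul(c, 0)))))) = Add(3, Mul(-1, Add(-2, Mul(-1, Add(1, 0))))) = Add(3, Mul(-1, Add(-2, Mul(-1, 1)))) = Add(3, Mul(-1, Add(-2, -1))) = Add(3, Mul(-1, -3)) = Add(3, 3) = 6)
Mul(Function('r')(0), Function('I')(Function('s')(6))) = Mul(0, 6) = 0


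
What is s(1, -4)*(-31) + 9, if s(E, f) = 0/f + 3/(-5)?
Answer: 138/5 ≈ 27.600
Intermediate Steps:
s(E, f) = -3/5 (s(E, f) = 0 + 3*(-1/5) = 0 - 3/5 = -3/5)
s(1, -4)*(-31) + 9 = -3/5*(-31) + 9 = 93/5 + 9 = 138/5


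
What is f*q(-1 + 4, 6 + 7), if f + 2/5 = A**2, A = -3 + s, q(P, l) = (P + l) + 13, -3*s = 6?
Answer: 3567/5 ≈ 713.40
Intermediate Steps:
s = -2 (s = -1/3*6 = -2)
q(P, l) = 13 + P + l
A = -5 (A = -3 - 2 = -5)
f = 123/5 (f = -2/5 + (-5)**2 = -2/5 + 25 = 123/5 ≈ 24.600)
f*q(-1 + 4, 6 + 7) = 123*(13 + (-1 + 4) + (6 + 7))/5 = 123*(13 + 3 + 13)/5 = (123/5)*29 = 3567/5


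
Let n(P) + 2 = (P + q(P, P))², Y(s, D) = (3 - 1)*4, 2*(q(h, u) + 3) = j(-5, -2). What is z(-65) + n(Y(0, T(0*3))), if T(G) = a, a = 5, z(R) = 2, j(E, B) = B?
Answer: 16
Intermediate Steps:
q(h, u) = -4 (q(h, u) = -3 + (½)*(-2) = -3 - 1 = -4)
T(G) = 5
Y(s, D) = 8 (Y(s, D) = 2*4 = 8)
n(P) = -2 + (-4 + P)² (n(P) = -2 + (P - 4)² = -2 + (-4 + P)²)
z(-65) + n(Y(0, T(0*3))) = 2 + (-2 + (-4 + 8)²) = 2 + (-2 + 4²) = 2 + (-2 + 16) = 2 + 14 = 16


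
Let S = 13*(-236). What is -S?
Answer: 3068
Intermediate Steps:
S = -3068
-S = -1*(-3068) = 3068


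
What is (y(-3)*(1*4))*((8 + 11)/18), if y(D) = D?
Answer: -38/3 ≈ -12.667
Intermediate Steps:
(y(-3)*(1*4))*((8 + 11)/18) = (-3*4)*((8 + 11)/18) = (-3*4)*(19*(1/18)) = -12*19/18 = -38/3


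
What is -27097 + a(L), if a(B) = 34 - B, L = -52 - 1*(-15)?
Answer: -27026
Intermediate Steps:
L = -37 (L = -52 + 15 = -37)
-27097 + a(L) = -27097 + (34 - 1*(-37)) = -27097 + (34 + 37) = -27097 + 71 = -27026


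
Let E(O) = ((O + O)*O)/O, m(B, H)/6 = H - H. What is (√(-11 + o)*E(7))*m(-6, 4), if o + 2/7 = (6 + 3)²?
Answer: 0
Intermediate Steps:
o = 565/7 (o = -2/7 + (6 + 3)² = -2/7 + 9² = -2/7 + 81 = 565/7 ≈ 80.714)
m(B, H) = 0 (m(B, H) = 6*(H - H) = 6*0 = 0)
E(O) = 2*O (E(O) = ((2*O)*O)/O = (2*O²)/O = 2*O)
(√(-11 + o)*E(7))*m(-6, 4) = (√(-11 + 565/7)*(2*7))*0 = (√(488/7)*14)*0 = ((2*√854/7)*14)*0 = (4*√854)*0 = 0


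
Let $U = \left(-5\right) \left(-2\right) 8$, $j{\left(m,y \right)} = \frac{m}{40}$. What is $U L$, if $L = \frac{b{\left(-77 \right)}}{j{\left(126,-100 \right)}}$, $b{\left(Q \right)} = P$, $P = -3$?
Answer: $- \frac{1600}{21} \approx -76.19$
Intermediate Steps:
$j{\left(m,y \right)} = \frac{m}{40}$ ($j{\left(m,y \right)} = m \frac{1}{40} = \frac{m}{40}$)
$b{\left(Q \right)} = -3$
$U = 80$ ($U = 10 \cdot 8 = 80$)
$L = - \frac{20}{21}$ ($L = - \frac{3}{\frac{1}{40} \cdot 126} = - \frac{3}{\frac{63}{20}} = \left(-3\right) \frac{20}{63} = - \frac{20}{21} \approx -0.95238$)
$U L = 80 \left(- \frac{20}{21}\right) = - \frac{1600}{21}$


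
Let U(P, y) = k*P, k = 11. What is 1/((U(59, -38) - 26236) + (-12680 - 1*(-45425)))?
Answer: 1/7158 ≈ 0.00013970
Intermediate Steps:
U(P, y) = 11*P
1/((U(59, -38) - 26236) + (-12680 - 1*(-45425))) = 1/((11*59 - 26236) + (-12680 - 1*(-45425))) = 1/((649 - 26236) + (-12680 + 45425)) = 1/(-25587 + 32745) = 1/7158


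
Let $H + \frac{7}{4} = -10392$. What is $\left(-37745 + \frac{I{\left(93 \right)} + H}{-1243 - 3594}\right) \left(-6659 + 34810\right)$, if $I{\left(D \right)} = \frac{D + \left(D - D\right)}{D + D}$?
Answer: $- \frac{2936747255391}{2764} \approx -1.0625 \cdot 10^{9}$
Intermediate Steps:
$H = - \frac{41575}{4}$ ($H = - \frac{7}{4} - 10392 = - \frac{41575}{4} \approx -10394.0$)
$I{\left(D \right)} = \frac{1}{2}$ ($I{\left(D \right)} = \frac{D + 0}{2 D} = D \frac{1}{2 D} = \frac{1}{2}$)
$\left(-37745 + \frac{I{\left(93 \right)} + H}{-1243 - 3594}\right) \left(-6659 + 34810\right) = \left(-37745 + \frac{\frac{1}{2} - \frac{41575}{4}}{-1243 - 3594}\right) \left(-6659 + 34810\right) = \left(-37745 - \frac{41573}{4 \left(-4837\right)}\right) 28151 = \left(-37745 - - \frac{5939}{2764}\right) 28151 = \left(-37745 + \frac{5939}{2764}\right) 28151 = \left(- \frac{104321241}{2764}\right) 28151 = - \frac{2936747255391}{2764}$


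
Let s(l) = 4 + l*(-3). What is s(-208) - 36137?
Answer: -35509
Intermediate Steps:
s(l) = 4 - 3*l
s(-208) - 36137 = (4 - 3*(-208)) - 36137 = (4 + 624) - 36137 = 628 - 36137 = -35509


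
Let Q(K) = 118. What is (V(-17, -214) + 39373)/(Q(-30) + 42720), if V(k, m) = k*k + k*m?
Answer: 21650/21419 ≈ 1.0108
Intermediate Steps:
V(k, m) = k² + k*m
(V(-17, -214) + 39373)/(Q(-30) + 42720) = (-17*(-17 - 214) + 39373)/(118 + 42720) = (-17*(-231) + 39373)/42838 = (3927 + 39373)*(1/42838) = 43300*(1/42838) = 21650/21419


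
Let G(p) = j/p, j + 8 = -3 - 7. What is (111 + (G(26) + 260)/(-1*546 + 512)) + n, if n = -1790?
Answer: -745489/442 ≈ -1686.6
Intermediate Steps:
j = -18 (j = -8 + (-3 - 7) = -8 - 10 = -18)
G(p) = -18/p
(111 + (G(26) + 260)/(-1*546 + 512)) + n = (111 + (-18/26 + 260)/(-1*546 + 512)) - 1790 = (111 + (-18*1/26 + 260)/(-546 + 512)) - 1790 = (111 + (-9/13 + 260)/(-34)) - 1790 = (111 + (3371/13)*(-1/34)) - 1790 = (111 - 3371/442) - 1790 = 45691/442 - 1790 = -745489/442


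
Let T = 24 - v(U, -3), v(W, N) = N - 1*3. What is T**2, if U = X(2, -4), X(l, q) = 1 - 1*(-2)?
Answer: 900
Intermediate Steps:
X(l, q) = 3 (X(l, q) = 1 + 2 = 3)
U = 3
v(W, N) = -3 + N (v(W, N) = N - 3 = -3 + N)
T = 30 (T = 24 - (-3 - 3) = 24 - 1*(-6) = 24 + 6 = 30)
T**2 = 30**2 = 900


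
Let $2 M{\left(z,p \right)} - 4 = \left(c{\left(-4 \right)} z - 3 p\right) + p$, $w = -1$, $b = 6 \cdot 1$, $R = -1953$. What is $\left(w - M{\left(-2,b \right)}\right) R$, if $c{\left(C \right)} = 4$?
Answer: $-13671$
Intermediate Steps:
$b = 6$
$M{\left(z,p \right)} = 2 - p + 2 z$ ($M{\left(z,p \right)} = 2 + \frac{\left(4 z - 3 p\right) + p}{2} = 2 + \frac{\left(- 3 p + 4 z\right) + p}{2} = 2 + \frac{- 2 p + 4 z}{2} = 2 - \left(p - 2 z\right) = 2 - p + 2 z$)
$\left(w - M{\left(-2,b \right)}\right) R = \left(-1 - \left(2 - 6 + 2 \left(-2\right)\right)\right) \left(-1953\right) = \left(-1 - \left(2 - 6 - 4\right)\right) \left(-1953\right) = \left(-1 - -8\right) \left(-1953\right) = \left(-1 + 8\right) \left(-1953\right) = 7 \left(-1953\right) = -13671$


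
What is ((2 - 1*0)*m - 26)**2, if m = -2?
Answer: 900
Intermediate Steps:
((2 - 1*0)*m - 26)**2 = ((2 - 1*0)*(-2) - 26)**2 = ((2 + 0)*(-2) - 26)**2 = (2*(-2) - 26)**2 = (-4 - 26)**2 = (-30)**2 = 900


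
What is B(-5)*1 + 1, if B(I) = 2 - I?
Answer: 8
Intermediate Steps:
B(-5)*1 + 1 = (2 - 1*(-5))*1 + 1 = (2 + 5)*1 + 1 = 7*1 + 1 = 7 + 1 = 8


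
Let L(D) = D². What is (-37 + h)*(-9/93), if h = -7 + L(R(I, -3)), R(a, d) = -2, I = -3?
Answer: 120/31 ≈ 3.8710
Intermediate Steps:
h = -3 (h = -7 + (-2)² = -7 + 4 = -3)
(-37 + h)*(-9/93) = (-37 - 3)*(-9/93) = -(-360)/93 = -40*(-3/31) = 120/31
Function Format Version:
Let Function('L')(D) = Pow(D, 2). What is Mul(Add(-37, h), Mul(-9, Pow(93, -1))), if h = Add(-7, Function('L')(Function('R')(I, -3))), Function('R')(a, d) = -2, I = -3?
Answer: Rational(120, 31) ≈ 3.8710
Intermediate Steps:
h = -3 (h = Add(-7, Pow(-2, 2)) = Add(-7, 4) = -3)
Mul(Add(-37, h), Mul(-9, Pow(93, -1))) = Mul(Add(-37, -3), Mul(-9, Pow(93, -1))) = Mul(-40, Mul(-9, Rational(1, 93))) = Mul(-40, Rational(-3, 31)) = Rational(120, 31)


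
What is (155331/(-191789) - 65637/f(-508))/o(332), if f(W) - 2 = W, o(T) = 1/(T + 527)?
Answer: 976906114083/8822294 ≈ 1.1073e+5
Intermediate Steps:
o(T) = 1/(527 + T)
f(W) = 2 + W
(155331/(-191789) - 65637/f(-508))/o(332) = (155331/(-191789) - 65637/(2 - 508))/(1/(527 + 332)) = (155331*(-1/191789) - 65637/(-506))/(1/859) = (-155331/191789 - 65637*(-1/506))/(1/859) = (-155331/191789 + 5967/46)*859 = (1137259737/8822294)*859 = 976906114083/8822294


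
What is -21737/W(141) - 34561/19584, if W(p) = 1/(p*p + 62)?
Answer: -499393143665/1152 ≈ -4.3350e+8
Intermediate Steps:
W(p) = 1/(62 + p**2) (W(p) = 1/(p**2 + 62) = 1/(62 + p**2))
-21737/W(141) - 34561/19584 = -21737/(1/(62 + 141**2)) - 34561/19584 = -21737/(1/(62 + 19881)) - 34561*1/19584 = -21737/(1/19943) - 2033/1152 = -21737/1/19943 - 2033/1152 = -21737*19943 - 2033/1152 = -433500991 - 2033/1152 = -499393143665/1152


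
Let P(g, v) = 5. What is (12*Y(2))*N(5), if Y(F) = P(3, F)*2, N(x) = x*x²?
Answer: 15000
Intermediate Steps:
N(x) = x³
Y(F) = 10 (Y(F) = 5*2 = 10)
(12*Y(2))*N(5) = (12*10)*5³ = 120*125 = 15000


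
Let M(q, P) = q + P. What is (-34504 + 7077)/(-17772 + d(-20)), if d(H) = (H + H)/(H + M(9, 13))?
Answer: 27427/17792 ≈ 1.5415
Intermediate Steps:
M(q, P) = P + q
d(H) = 2*H/(22 + H) (d(H) = (H + H)/(H + (13 + 9)) = (2*H)/(H + 22) = (2*H)/(22 + H) = 2*H/(22 + H))
(-34504 + 7077)/(-17772 + d(-20)) = (-34504 + 7077)/(-17772 + 2*(-20)/(22 - 20)) = -27427/(-17772 + 2*(-20)/2) = -27427/(-17772 + 2*(-20)*(1/2)) = -27427/(-17772 - 20) = -27427/(-17792) = -27427*(-1/17792) = 27427/17792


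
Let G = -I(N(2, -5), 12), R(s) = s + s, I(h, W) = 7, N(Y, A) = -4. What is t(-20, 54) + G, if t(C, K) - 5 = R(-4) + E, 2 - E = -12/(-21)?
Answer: -60/7 ≈ -8.5714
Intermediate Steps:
R(s) = 2*s
E = 10/7 (E = 2 - (-12)/(-21) = 2 - (-12)*(-1)/21 = 2 - 1*4/7 = 2 - 4/7 = 10/7 ≈ 1.4286)
G = -7 (G = -1*7 = -7)
t(C, K) = -11/7 (t(C, K) = 5 + (2*(-4) + 10/7) = 5 + (-8 + 10/7) = 5 - 46/7 = -11/7)
t(-20, 54) + G = -11/7 - 7 = -60/7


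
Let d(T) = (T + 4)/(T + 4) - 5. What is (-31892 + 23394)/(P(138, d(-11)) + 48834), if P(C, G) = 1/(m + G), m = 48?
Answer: -373912/2148697 ≈ -0.17402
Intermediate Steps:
d(T) = -4 (d(T) = (4 + T)/(4 + T) - 5 = 1 - 5 = -4)
P(C, G) = 1/(48 + G)
(-31892 + 23394)/(P(138, d(-11)) + 48834) = (-31892 + 23394)/(1/(48 - 4) + 48834) = -8498/(1/44 + 48834) = -8498/2148697/44 = -8498*44/2148697 = -373912/2148697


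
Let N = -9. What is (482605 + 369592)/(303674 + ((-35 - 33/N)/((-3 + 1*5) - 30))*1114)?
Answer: 17896137/6403333 ≈ 2.7948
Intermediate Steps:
(482605 + 369592)/(303674 + ((-35 - 33/N)/((-3 + 1*5) - 30))*1114) = (482605 + 369592)/(303674 + ((-35 - 33/(-9))/((-3 + 1*5) - 30))*1114) = 852197/(303674 + ((-35 - 33*(-⅑))/((-3 + 5) - 30))*1114) = 852197/(303674 + ((-35 + 11/3)/(2 - 30))*1114) = 852197/(303674 - 94/3/(-28)*1114) = 852197/(303674 - 94/3*(-1/28)*1114) = 852197/(303674 + (47/42)*1114) = 852197/(303674 + 26179/21) = 852197/(6403333/21) = 852197*(21/6403333) = 17896137/6403333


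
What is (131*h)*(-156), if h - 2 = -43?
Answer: 837876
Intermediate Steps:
h = -41 (h = 2 - 43 = -41)
(131*h)*(-156) = (131*(-41))*(-156) = -5371*(-156) = 837876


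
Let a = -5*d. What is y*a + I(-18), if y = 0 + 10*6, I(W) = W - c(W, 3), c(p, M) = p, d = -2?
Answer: 600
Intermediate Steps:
a = 10 (a = -5*(-2) = 10)
I(W) = 0 (I(W) = W - W = 0)
y = 60 (y = 0 + 60 = 60)
y*a + I(-18) = 60*10 + 0 = 600 + 0 = 600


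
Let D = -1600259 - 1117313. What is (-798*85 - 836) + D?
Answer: -2786238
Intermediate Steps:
D = -2717572
(-798*85 - 836) + D = (-798*85 - 836) - 2717572 = (-67830 - 836) - 2717572 = -68666 - 2717572 = -2786238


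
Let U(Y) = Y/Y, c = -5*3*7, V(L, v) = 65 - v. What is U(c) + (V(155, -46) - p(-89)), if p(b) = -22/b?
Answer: 9946/89 ≈ 111.75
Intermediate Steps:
c = -105 (c = -15*7 = -105)
U(Y) = 1
U(c) + (V(155, -46) - p(-89)) = 1 + ((65 - 1*(-46)) - (-22)/(-89)) = 1 + ((65 + 46) - (-22)*(-1)/89) = 1 + (111 - 1*22/89) = 1 + (111 - 22/89) = 1 + 9857/89 = 9946/89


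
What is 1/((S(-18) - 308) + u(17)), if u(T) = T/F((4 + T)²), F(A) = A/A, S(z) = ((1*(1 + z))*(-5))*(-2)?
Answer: -1/461 ≈ -0.0021692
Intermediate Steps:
S(z) = 10 + 10*z (S(z) = ((1 + z)*(-5))*(-2) = (-5 - 5*z)*(-2) = 10 + 10*z)
F(A) = 1
u(T) = T (u(T) = T/1 = T*1 = T)
1/((S(-18) - 308) + u(17)) = 1/(((10 + 10*(-18)) - 308) + 17) = 1/(((10 - 180) - 308) + 17) = 1/((-170 - 308) + 17) = 1/(-478 + 17) = 1/(-461) = -1/461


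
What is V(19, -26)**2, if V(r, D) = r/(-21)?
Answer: 361/441 ≈ 0.81859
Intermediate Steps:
V(r, D) = -r/21 (V(r, D) = r*(-1/21) = -r/21)
V(19, -26)**2 = (-1/21*19)**2 = (-19/21)**2 = 361/441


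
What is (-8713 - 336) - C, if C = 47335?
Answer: -56384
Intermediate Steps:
(-8713 - 336) - C = (-8713 - 336) - 1*47335 = -9049 - 47335 = -56384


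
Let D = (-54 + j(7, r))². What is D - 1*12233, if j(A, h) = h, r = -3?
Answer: -8984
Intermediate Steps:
D = 3249 (D = (-54 - 3)² = (-57)² = 3249)
D - 1*12233 = 3249 - 1*12233 = 3249 - 12233 = -8984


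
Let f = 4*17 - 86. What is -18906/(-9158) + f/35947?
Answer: 339724569/164601313 ≈ 2.0639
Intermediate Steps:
f = -18 (f = 68 - 86 = -18)
-18906/(-9158) + f/35947 = -18906/(-9158) - 18/35947 = -18906*(-1/9158) - 18*1/35947 = 9453/4579 - 18/35947 = 339724569/164601313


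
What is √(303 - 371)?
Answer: 2*I*√17 ≈ 8.2462*I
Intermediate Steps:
√(303 - 371) = √(-68) = 2*I*√17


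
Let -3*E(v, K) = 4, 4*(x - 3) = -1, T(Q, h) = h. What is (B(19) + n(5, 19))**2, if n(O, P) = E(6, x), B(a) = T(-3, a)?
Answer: 2809/9 ≈ 312.11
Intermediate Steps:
B(a) = a
x = 11/4 (x = 3 + (1/4)*(-1) = 3 - 1/4 = 11/4 ≈ 2.7500)
E(v, K) = -4/3 (E(v, K) = -1/3*4 = -4/3)
n(O, P) = -4/3
(B(19) + n(5, 19))**2 = (19 - 4/3)**2 = (53/3)**2 = 2809/9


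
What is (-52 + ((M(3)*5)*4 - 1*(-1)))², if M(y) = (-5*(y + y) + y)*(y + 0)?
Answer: 2792241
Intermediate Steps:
M(y) = -9*y² (M(y) = (-10*y + y)*y = (-9*y)*y = -9*y²)
(-52 + ((M(3)*5)*4 - 1*(-1)))² = (-52 + ((-9*3²*5)*4 - 1*(-1)))² = (-52 + ((-9*9*5)*4 + 1))² = (-52 + (-81*5*4 + 1))² = (-52 + (-405*4 + 1))² = (-52 + (-1620 + 1))² = (-52 - 1619)² = (-1671)² = 2792241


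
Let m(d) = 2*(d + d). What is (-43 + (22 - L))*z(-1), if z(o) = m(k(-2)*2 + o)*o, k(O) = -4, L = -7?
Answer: -504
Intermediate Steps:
m(d) = 4*d (m(d) = 2*(2*d) = 4*d)
z(o) = o*(-32 + 4*o) (z(o) = (4*(-4*2 + o))*o = (4*(-8 + o))*o = (-32 + 4*o)*o = o*(-32 + 4*o))
(-43 + (22 - L))*z(-1) = (-43 + (22 - 1*(-7)))*(4*(-1)*(-8 - 1)) = (-43 + (22 + 7))*(4*(-1)*(-9)) = (-43 + 29)*36 = -14*36 = -504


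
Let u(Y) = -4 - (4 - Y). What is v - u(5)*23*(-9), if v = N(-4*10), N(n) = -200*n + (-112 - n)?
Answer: 7307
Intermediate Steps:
u(Y) = -8 + Y (u(Y) = -4 + (-4 + Y) = -8 + Y)
N(n) = -112 - 201*n
v = 7928 (v = -112 - (-804)*10 = -112 - 201*(-40) = -112 + 8040 = 7928)
v - u(5)*23*(-9) = 7928 - (-8 + 5)*23*(-9) = 7928 - (-3*23)*(-9) = 7928 - (-69)*(-9) = 7928 - 1*621 = 7928 - 621 = 7307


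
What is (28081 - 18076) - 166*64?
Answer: -619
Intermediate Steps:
(28081 - 18076) - 166*64 = 10005 - 10624 = -619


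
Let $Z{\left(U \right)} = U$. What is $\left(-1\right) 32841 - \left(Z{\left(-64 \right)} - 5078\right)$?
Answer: $-27699$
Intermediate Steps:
$\left(-1\right) 32841 - \left(Z{\left(-64 \right)} - 5078\right) = \left(-1\right) 32841 - \left(-64 - 5078\right) = -32841 - \left(-64 - 5078\right) = -32841 - -5142 = -32841 + 5142 = -27699$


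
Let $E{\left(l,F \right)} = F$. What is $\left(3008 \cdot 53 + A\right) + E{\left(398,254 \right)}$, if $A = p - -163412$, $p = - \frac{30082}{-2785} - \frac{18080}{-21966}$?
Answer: $\frac{9882921020956}{30587655} \approx 3.231 \cdot 10^{5}$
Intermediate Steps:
$p = \frac{355567006}{30587655}$ ($p = \left(-30082\right) \left(- \frac{1}{2785}\right) - - \frac{9040}{10983} = \frac{30082}{2785} + \frac{9040}{10983} = \frac{355567006}{30587655} \approx 11.625$)
$A = \frac{4998745445866}{30587655}$ ($A = \frac{355567006}{30587655} - -163412 = \frac{355567006}{30587655} + 163412 = \frac{4998745445866}{30587655} \approx 1.6342 \cdot 10^{5}$)
$\left(3008 \cdot 53 + A\right) + E{\left(398,254 \right)} = \left(3008 \cdot 53 + \frac{4998745445866}{30587655}\right) + 254 = \left(159424 + \frac{4998745445866}{30587655}\right) + 254 = \frac{9875151756586}{30587655} + 254 = \frac{9882921020956}{30587655}$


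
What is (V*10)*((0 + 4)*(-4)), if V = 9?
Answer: -1440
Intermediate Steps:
(V*10)*((0 + 4)*(-4)) = (9*10)*((0 + 4)*(-4)) = 90*(4*(-4)) = 90*(-16) = -1440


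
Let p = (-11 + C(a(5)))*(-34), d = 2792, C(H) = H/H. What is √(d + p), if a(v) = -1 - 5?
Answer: 6*√87 ≈ 55.964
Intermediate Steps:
a(v) = -6
C(H) = 1
p = 340 (p = (-11 + 1)*(-34) = -10*(-34) = 340)
√(d + p) = √(2792 + 340) = √3132 = 6*√87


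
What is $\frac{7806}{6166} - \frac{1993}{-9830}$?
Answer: $\frac{44510909}{30305890} \approx 1.4687$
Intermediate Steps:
$\frac{7806}{6166} - \frac{1993}{-9830} = 7806 \cdot \frac{1}{6166} - - \frac{1993}{9830} = \frac{3903}{3083} + \frac{1993}{9830} = \frac{44510909}{30305890}$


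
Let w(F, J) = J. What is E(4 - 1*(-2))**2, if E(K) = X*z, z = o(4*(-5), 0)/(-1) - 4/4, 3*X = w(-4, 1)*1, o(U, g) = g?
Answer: 1/9 ≈ 0.11111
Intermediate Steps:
X = 1/3 (X = (1*1)/3 = (1/3)*1 = 1/3 ≈ 0.33333)
z = -1 (z = 0/(-1) - 4/4 = 0*(-1) - 4*1/4 = 0 - 1 = -1)
E(K) = -1/3 (E(K) = (1/3)*(-1) = -1/3)
E(4 - 1*(-2))**2 = (-1/3)**2 = 1/9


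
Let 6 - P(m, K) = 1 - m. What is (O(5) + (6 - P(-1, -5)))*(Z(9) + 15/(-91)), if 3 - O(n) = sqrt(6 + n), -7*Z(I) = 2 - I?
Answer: 380/91 - 76*sqrt(11)/91 ≈ 1.4059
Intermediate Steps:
Z(I) = -2/7 + I/7 (Z(I) = -(2 - I)/7 = -2/7 + I/7)
P(m, K) = 5 + m (P(m, K) = 6 - (1 - m) = 6 + (-1 + m) = 5 + m)
O(n) = 3 - sqrt(6 + n)
(O(5) + (6 - P(-1, -5)))*(Z(9) + 15/(-91)) = ((3 - sqrt(6 + 5)) + (6 - (5 - 1)))*((-2/7 + (1/7)*9) + 15/(-91)) = ((3 - sqrt(11)) + (6 - 1*4))*((-2/7 + 9/7) + 15*(-1/91)) = ((3 - sqrt(11)) + (6 - 4))*(1 - 15/91) = ((3 - sqrt(11)) + 2)*(76/91) = (5 - sqrt(11))*(76/91) = 380/91 - 76*sqrt(11)/91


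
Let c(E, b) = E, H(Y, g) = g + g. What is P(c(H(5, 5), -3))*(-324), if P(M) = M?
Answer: -3240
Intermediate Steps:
H(Y, g) = 2*g
P(c(H(5, 5), -3))*(-324) = (2*5)*(-324) = 10*(-324) = -3240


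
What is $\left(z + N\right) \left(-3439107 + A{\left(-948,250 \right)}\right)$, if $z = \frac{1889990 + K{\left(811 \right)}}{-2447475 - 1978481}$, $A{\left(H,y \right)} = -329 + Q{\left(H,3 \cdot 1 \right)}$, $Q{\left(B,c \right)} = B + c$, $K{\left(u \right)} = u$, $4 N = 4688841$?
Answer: $- \frac{4462302395866907172}{1106489} \approx -4.0328 \cdot 10^{12}$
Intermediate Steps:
$N = \frac{4688841}{4}$ ($N = \frac{1}{4} \cdot 4688841 = \frac{4688841}{4} \approx 1.1722 \cdot 10^{6}$)
$A{\left(H,y \right)} = -326 + H$ ($A{\left(H,y \right)} = -329 + \left(H + 3 \cdot 1\right) = -329 + \left(H + 3\right) = -329 + \left(3 + H\right) = -326 + H$)
$z = - \frac{1890801}{4425956}$ ($z = \frac{1889990 + 811}{-2447475 - 1978481} = \frac{1890801}{-4425956} = 1890801 \left(- \frac{1}{4425956}\right) = - \frac{1890801}{4425956} \approx -0.42721$)
$\left(z + N\right) \left(-3439107 + A{\left(-948,250 \right)}\right) = \left(- \frac{1890801}{4425956} + \frac{4688841}{4}\right) \left(-3439107 - 1274\right) = \frac{1297037274612 \left(-3439107 - 1274\right)}{1106489} = \frac{1297037274612}{1106489} \left(-3440381\right) = - \frac{4462302395866907172}{1106489}$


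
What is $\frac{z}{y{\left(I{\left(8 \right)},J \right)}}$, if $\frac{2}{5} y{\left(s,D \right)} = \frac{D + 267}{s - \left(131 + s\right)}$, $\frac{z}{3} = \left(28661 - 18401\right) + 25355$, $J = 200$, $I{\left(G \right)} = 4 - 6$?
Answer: $- \frac{5598678}{467} \approx -11989.0$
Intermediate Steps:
$I{\left(G \right)} = -2$
$z = 106845$ ($z = 3 \left(\left(28661 - 18401\right) + 25355\right) = 3 \left(10260 + 25355\right) = 3 \cdot 35615 = 106845$)
$y{\left(s,D \right)} = - \frac{1335}{262} - \frac{5 D}{262}$ ($y{\left(s,D \right)} = \frac{5 \frac{D + 267}{s - \left(131 + s\right)}}{2} = \frac{5 \frac{267 + D}{-131}}{2} = \frac{5 \left(267 + D\right) \left(- \frac{1}{131}\right)}{2} = \frac{5 \left(- \frac{267}{131} - \frac{D}{131}\right)}{2} = - \frac{1335}{262} - \frac{5 D}{262}$)
$\frac{z}{y{\left(I{\left(8 \right)},J \right)}} = \frac{106845}{- \frac{1335}{262} - \frac{500}{131}} = \frac{106845}{- \frac{2335}{262}} = 106845 \left(- \frac{262}{2335}\right) = - \frac{5598678}{467}$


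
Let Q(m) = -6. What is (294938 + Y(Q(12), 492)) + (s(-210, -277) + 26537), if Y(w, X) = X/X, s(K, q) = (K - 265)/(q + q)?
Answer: 178098179/554 ≈ 3.2148e+5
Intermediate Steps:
s(K, q) = (-265 + K)/(2*q) (s(K, q) = (-265 + K)/((2*q)) = (-265 + K)*(1/(2*q)) = (-265 + K)/(2*q))
Y(w, X) = 1
(294938 + Y(Q(12), 492)) + (s(-210, -277) + 26537) = (294938 + 1) + ((1/2)*(-265 - 210)/(-277) + 26537) = 294939 + ((1/2)*(-1/277)*(-475) + 26537) = 294939 + (475/554 + 26537) = 294939 + 14701973/554 = 178098179/554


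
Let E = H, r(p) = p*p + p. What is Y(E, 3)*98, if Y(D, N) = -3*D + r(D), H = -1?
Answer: 294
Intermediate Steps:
r(p) = p + p**2 (r(p) = p**2 + p = p + p**2)
E = -1
Y(D, N) = -3*D + D*(1 + D)
Y(E, 3)*98 = -(-2 - 1)*98 = -1*(-3)*98 = 3*98 = 294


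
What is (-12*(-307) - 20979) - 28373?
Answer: -45668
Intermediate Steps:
(-12*(-307) - 20979) - 28373 = (3684 - 20979) - 28373 = -17295 - 28373 = -45668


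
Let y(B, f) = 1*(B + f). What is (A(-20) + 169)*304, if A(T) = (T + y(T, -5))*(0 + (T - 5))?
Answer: 393376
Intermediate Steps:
y(B, f) = B + f
A(T) = (-5 + T)*(-5 + 2*T) (A(T) = (T + (T - 5))*(0 + (T - 5)) = (T + (-5 + T))*(0 + (-5 + T)) = (-5 + 2*T)*(-5 + T) = (-5 + T)*(-5 + 2*T))
(A(-20) + 169)*304 = ((25 - 15*(-20) + 2*(-20)²) + 169)*304 = ((25 + 300 + 2*400) + 169)*304 = ((25 + 300 + 800) + 169)*304 = (1125 + 169)*304 = 1294*304 = 393376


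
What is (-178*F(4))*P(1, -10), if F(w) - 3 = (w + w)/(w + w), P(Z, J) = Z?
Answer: -712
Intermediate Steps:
F(w) = 4 (F(w) = 3 + (w + w)/(w + w) = 3 + (2*w)/((2*w)) = 3 + (2*w)*(1/(2*w)) = 3 + 1 = 4)
(-178*F(4))*P(1, -10) = -178*4*1 = -712*1 = -712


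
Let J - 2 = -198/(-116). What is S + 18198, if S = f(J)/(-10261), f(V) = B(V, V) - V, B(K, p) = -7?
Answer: 10830321945/595138 ≈ 18198.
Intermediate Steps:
J = 215/58 (J = 2 - 198/(-116) = 2 - 198*(-1/116) = 2 + 99/58 = 215/58 ≈ 3.7069)
f(V) = -7 - V
S = 621/595138 (S = (-7 - 1*215/58)/(-10261) = (-7 - 215/58)*(-1/10261) = -621/58*(-1/10261) = 621/595138 ≈ 0.0010435)
S + 18198 = 621/595138 + 18198 = 10830321945/595138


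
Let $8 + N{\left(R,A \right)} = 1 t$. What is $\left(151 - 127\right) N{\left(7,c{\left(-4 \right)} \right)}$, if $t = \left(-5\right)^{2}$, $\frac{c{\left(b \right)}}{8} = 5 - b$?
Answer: $408$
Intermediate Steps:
$c{\left(b \right)} = 40 - 8 b$ ($c{\left(b \right)} = 8 \left(5 - b\right) = 40 - 8 b$)
$t = 25$
$N{\left(R,A \right)} = 17$ ($N{\left(R,A \right)} = -8 + 1 \cdot 25 = -8 + 25 = 17$)
$\left(151 - 127\right) N{\left(7,c{\left(-4 \right)} \right)} = \left(151 - 127\right) 17 = 24 \cdot 17 = 408$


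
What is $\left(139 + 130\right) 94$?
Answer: $25286$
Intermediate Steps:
$\left(139 + 130\right) 94 = 269 \cdot 94 = 25286$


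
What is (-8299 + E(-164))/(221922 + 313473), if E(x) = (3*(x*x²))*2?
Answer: -26473963/535395 ≈ -49.448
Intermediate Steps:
E(x) = 6*x³ (E(x) = (3*x³)*2 = 6*x³)
(-8299 + E(-164))/(221922 + 313473) = (-8299 + 6*(-164)³)/(221922 + 313473) = (-8299 + 6*(-4410944))/535395 = (-8299 - 26465664)*(1/535395) = -26473963*1/535395 = -26473963/535395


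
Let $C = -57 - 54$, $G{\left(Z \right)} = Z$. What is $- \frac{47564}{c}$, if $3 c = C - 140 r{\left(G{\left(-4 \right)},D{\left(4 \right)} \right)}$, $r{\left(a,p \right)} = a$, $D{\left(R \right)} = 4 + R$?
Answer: $- \frac{142692}{449} \approx -317.8$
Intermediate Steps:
$C = -111$ ($C = -57 - 54 = -111$)
$c = \frac{449}{3}$ ($c = \frac{-111 - -560}{3} = \frac{-111 + 560}{3} = \frac{1}{3} \cdot 449 = \frac{449}{3} \approx 149.67$)
$- \frac{47564}{c} = - \frac{47564}{\frac{449}{3}} = \left(-47564\right) \frac{3}{449} = - \frac{142692}{449}$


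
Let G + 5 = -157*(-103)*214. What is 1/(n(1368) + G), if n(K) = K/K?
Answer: 1/3460590 ≈ 2.8897e-7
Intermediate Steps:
n(K) = 1
G = 3460589 (G = -5 - 157*(-103)*214 = -5 + 16171*214 = -5 + 3460594 = 3460589)
1/(n(1368) + G) = 1/(1 + 3460589) = 1/3460590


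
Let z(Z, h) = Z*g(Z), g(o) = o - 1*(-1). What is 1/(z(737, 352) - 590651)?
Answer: -1/46745 ≈ -2.1393e-5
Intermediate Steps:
g(o) = 1 + o (g(o) = o + 1 = 1 + o)
z(Z, h) = Z*(1 + Z)
1/(z(737, 352) - 590651) = 1/(737*(1 + 737) - 590651) = 1/(737*738 - 590651) = 1/(543906 - 590651) = 1/(-46745) = -1/46745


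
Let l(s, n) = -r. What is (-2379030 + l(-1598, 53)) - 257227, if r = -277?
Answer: -2635980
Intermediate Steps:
l(s, n) = 277 (l(s, n) = -1*(-277) = 277)
(-2379030 + l(-1598, 53)) - 257227 = (-2379030 + 277) - 257227 = -2378753 - 257227 = -2635980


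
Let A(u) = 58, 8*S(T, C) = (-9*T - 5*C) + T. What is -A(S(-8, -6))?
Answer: -58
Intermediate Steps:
S(T, C) = -T - 5*C/8 (S(T, C) = ((-9*T - 5*C) + T)/8 = (-8*T - 5*C)/8 = -T - 5*C/8)
-A(S(-8, -6)) = -1*58 = -58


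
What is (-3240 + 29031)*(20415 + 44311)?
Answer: 1669348266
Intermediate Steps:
(-3240 + 29031)*(20415 + 44311) = 25791*64726 = 1669348266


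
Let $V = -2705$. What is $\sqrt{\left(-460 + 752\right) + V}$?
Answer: $i \sqrt{2413} \approx 49.122 i$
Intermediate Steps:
$\sqrt{\left(-460 + 752\right) + V} = \sqrt{\left(-460 + 752\right) - 2705} = \sqrt{292 - 2705} = \sqrt{-2413} = i \sqrt{2413}$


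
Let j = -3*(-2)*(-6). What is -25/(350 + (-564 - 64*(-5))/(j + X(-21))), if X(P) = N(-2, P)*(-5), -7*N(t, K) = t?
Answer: -3275/46704 ≈ -0.070122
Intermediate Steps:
N(t, K) = -t/7
X(P) = -10/7 (X(P) = -⅐*(-2)*(-5) = (2/7)*(-5) = -10/7)
j = -36 (j = 6*(-6) = -36)
-25/(350 + (-564 - 64*(-5))/(j + X(-21))) = -25/(350 + (-564 - 64*(-5))/(-36 - 10/7)) = -25/(350 + (-564 + 320)/(-262/7)) = -25/(350 - 244*(-7/262)) = -25/(350 + 854/131) = -25/(46704/131) = (131/46704)*(-25) = -3275/46704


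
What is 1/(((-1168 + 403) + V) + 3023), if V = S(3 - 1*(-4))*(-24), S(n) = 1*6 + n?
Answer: 1/1946 ≈ 0.00051387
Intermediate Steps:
S(n) = 6 + n
V = -312 (V = (6 + (3 - 1*(-4)))*(-24) = (6 + (3 + 4))*(-24) = (6 + 7)*(-24) = 13*(-24) = -312)
1/(((-1168 + 403) + V) + 3023) = 1/(((-1168 + 403) - 312) + 3023) = 1/((-765 - 312) + 3023) = 1/(-1077 + 3023) = 1/1946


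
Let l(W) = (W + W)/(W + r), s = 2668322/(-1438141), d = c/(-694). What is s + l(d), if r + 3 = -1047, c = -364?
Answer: -34722891765/18704461846 ≈ -1.8564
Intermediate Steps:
r = -1050 (r = -3 - 1047 = -1050)
d = 182/347 (d = -364/(-694) = -364*(-1/694) = 182/347 ≈ 0.52450)
s = -2668322/1438141 (s = 2668322*(-1/1438141) = -2668322/1438141 ≈ -1.8554)
l(W) = 2*W/(-1050 + W) (l(W) = (W + W)/(W - 1050) = (2*W)/(-1050 + W) = 2*W/(-1050 + W))
s + l(d) = -2668322/1438141 + 2*(182/347)/(-1050 + 182/347) = -2668322/1438141 + 2*(182/347)/(-364168/347) = -2668322/1438141 + 2*(182/347)*(-347/364168) = -2668322/1438141 - 13/13006 = -34722891765/18704461846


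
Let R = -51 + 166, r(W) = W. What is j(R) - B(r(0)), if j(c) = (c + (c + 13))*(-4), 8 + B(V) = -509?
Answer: -455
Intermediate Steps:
R = 115
B(V) = -517 (B(V) = -8 - 509 = -517)
j(c) = -52 - 8*c (j(c) = (c + (13 + c))*(-4) = (13 + 2*c)*(-4) = -52 - 8*c)
j(R) - B(r(0)) = (-52 - 8*115) - 1*(-517) = (-52 - 920) + 517 = -972 + 517 = -455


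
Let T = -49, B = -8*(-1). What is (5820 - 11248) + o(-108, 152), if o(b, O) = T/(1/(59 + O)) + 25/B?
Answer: -126111/8 ≈ -15764.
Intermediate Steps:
B = 8
o(b, O) = -23103/8 - 49*O (o(b, O) = -(2891 + 49*O) + 25/8 = -49*(59 + O) + 25*(⅛) = (-2891 - 49*O) + 25/8 = -23103/8 - 49*O)
(5820 - 11248) + o(-108, 152) = (5820 - 11248) + (-23103/8 - 49*152) = -5428 + (-23103/8 - 7448) = -5428 - 82687/8 = -126111/8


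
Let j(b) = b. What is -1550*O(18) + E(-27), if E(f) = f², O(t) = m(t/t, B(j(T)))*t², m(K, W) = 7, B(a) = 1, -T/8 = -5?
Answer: -3514671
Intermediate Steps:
T = 40 (T = -8*(-5) = 40)
O(t) = 7*t²
-1550*O(18) + E(-27) = -10850*18² + (-27)² = -10850*324 + 729 = -1550*2268 + 729 = -3515400 + 729 = -3514671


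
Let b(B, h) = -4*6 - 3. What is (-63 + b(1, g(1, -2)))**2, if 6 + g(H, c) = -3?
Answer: 8100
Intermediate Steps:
g(H, c) = -9 (g(H, c) = -6 - 3 = -9)
b(B, h) = -27 (b(B, h) = -24 - 3 = -27)
(-63 + b(1, g(1, -2)))**2 = (-63 - 27)**2 = (-90)**2 = 8100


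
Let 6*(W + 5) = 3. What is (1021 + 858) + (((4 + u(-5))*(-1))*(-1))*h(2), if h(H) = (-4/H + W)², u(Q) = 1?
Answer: 8361/4 ≈ 2090.3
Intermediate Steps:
W = -9/2 (W = -5 + (⅙)*3 = -5 + ½ = -9/2 ≈ -4.5000)
h(H) = (-9/2 - 4/H)² (h(H) = (-4/H - 9/2)² = (-9/2 - 4/H)²)
(1021 + 858) + (((4 + u(-5))*(-1))*(-1))*h(2) = (1021 + 858) + (((4 + 1)*(-1))*(-1))*((¼)*(8 + 9*2)²/2²) = 1879 + ((5*(-1))*(-1))*((¼)*(¼)*(8 + 18)²) = 1879 + (-5*(-1))*((¼)*(¼)*26²) = 1879 + 5*((¼)*(¼)*676) = 1879 + 5*(169/4) = 1879 + 845/4 = 8361/4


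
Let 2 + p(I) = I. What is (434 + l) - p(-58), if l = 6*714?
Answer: 4778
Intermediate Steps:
p(I) = -2 + I
l = 4284
(434 + l) - p(-58) = (434 + 4284) - (-2 - 58) = 4718 - 1*(-60) = 4718 + 60 = 4778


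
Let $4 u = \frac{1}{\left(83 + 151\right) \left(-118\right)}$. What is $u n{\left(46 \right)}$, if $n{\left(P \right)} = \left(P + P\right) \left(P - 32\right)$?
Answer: $- \frac{161}{13806} \approx -0.011662$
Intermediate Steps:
$n{\left(P \right)} = 2 P \left(-32 + P\right)$
$u = - \frac{1}{110448}$ ($u = \frac{\frac{1}{83 + 151} \frac{1}{-118}}{4} = \frac{\frac{1}{234} \left(- \frac{1}{118}\right)}{4} = \frac{1}{4} \left(- \frac{1}{27612}\right) = - \frac{1}{110448} \approx -9.054 \cdot 10^{-6}$)
$u n{\left(46 \right)} = - \frac{2 \cdot 46 \left(-32 + 46\right)}{110448} = - \frac{2 \cdot 46 \cdot 14}{110448} = \left(- \frac{1}{110448}\right) 1288 = - \frac{161}{13806}$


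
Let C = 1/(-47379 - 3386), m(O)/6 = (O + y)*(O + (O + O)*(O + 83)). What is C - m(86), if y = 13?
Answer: -879121669141/50765 ≈ -1.7317e+7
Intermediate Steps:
m(O) = 6*(13 + O)*(O + 2*O*(83 + O)) (m(O) = 6*((O + 13)*(O + (O + O)*(O + 83))) = 6*((13 + O)*(O + (2*O)*(83 + O))) = 6*((13 + O)*(O + 2*O*(83 + O))) = 6*(13 + O)*(O + 2*O*(83 + O)))
C = -1/50765 (C = 1/(-50765) = -1/50765 ≈ -1.9699e-5)
C - m(86) = -1/50765 - 6*86*(2171 + 2*86² + 193*86) = -1/50765 - 6*86*(2171 + 2*7396 + 16598) = -1/50765 - 6*86*(2171 + 14792 + 16598) = -1/50765 - 6*86*33561 = -1/50765 - 1*17317476 = -1/50765 - 17317476 = -879121669141/50765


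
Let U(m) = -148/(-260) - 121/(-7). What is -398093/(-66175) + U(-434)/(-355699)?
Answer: 12885609141497/2141992700575 ≈ 6.0157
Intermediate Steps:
U(m) = 8124/455 (U(m) = -148*(-1/260) - 121*(-⅐) = 37/65 + 121/7 = 8124/455)
-398093/(-66175) + U(-434)/(-355699) = -398093/(-66175) + (8124/455)/(-355699) = -398093*(-1/66175) + (8124/455)*(-1/355699) = 398093/66175 - 8124/161843045 = 12885609141497/2141992700575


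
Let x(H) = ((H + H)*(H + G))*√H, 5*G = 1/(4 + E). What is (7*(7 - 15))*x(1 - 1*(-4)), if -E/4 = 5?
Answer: -2793*√5 ≈ -6245.3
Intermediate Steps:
E = -20 (E = -4*5 = -20)
G = -1/80 (G = 1/(5*(4 - 20)) = (⅕)/(-16) = (⅕)*(-1/16) = -1/80 ≈ -0.012500)
x(H) = 2*H^(3/2)*(-1/80 + H) (x(H) = ((H + H)*(H - 1/80))*√H = ((2*H)*(-1/80 + H))*√H = (2*H*(-1/80 + H))*√H = 2*H^(3/2)*(-1/80 + H))
(7*(7 - 15))*x(1 - 1*(-4)) = (7*(7 - 15))*((1 - 1*(-4))^(3/2)*(-1 + 80*(1 - 1*(-4)))/40) = (7*(-8))*((1 + 4)^(3/2)*(-1 + 80*(1 + 4))/40) = -7*5^(3/2)*(-1 + 80*5)/5 = -7*5*√5*(-1 + 400)/5 = -7*5*√5*399/5 = -2793*√5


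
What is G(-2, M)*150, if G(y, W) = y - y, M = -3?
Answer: 0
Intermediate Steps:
G(y, W) = 0
G(-2, M)*150 = 0*150 = 0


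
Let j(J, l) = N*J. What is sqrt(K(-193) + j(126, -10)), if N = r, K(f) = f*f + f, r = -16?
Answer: 4*sqrt(2190) ≈ 187.19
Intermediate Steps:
K(f) = f + f**2 (K(f) = f**2 + f = f + f**2)
N = -16
j(J, l) = -16*J
sqrt(K(-193) + j(126, -10)) = sqrt(-193*(1 - 193) - 16*126) = sqrt(-193*(-192) - 2016) = sqrt(37056 - 2016) = sqrt(35040) = 4*sqrt(2190)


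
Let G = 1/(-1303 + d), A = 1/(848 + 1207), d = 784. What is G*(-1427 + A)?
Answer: 2932484/1066545 ≈ 2.7495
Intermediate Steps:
A = 1/2055 ≈ 0.00048662
G = -1/519 (G = 1/(-1303 + 784) = 1/(-519) = -1/519 ≈ -0.0019268)
G*(-1427 + A) = -(-1427 + 1/2055)/519 = -1/519*(-2932484/2055) = 2932484/1066545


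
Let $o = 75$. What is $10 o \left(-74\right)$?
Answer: $-55500$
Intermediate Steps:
$10 o \left(-74\right) = 10 \cdot 75 \left(-74\right) = 750 \left(-74\right) = -55500$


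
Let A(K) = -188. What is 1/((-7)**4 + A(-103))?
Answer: 1/2213 ≈ 0.00045188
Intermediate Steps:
1/((-7)**4 + A(-103)) = 1/((-7)**4 - 188) = 1/(2401 - 188) = 1/2213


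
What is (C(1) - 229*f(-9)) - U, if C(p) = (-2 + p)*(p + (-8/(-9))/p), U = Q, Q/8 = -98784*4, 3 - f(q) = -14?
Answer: 28414738/9 ≈ 3.1572e+6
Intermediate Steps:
f(q) = 17 (f(q) = 3 - 1*(-14) = 3 + 14 = 17)
Q = -3161088 (Q = 8*(-98784*4) = 8*(-395136) = -3161088)
U = -3161088
C(p) = (-2 + p)*(p + 8/(9*p)) (C(p) = (-2 + p)*(p + (-8*(-⅑))/p) = (-2 + p)*(p + 8/(9*p)))
(C(1) - 229*f(-9)) - U = ((8/9 + 1² - 2*1 - 16/9/1) - 229*17) - 1*(-3161088) = ((8/9 + 1 - 2 - 16/9*1) - 3893) + 3161088 = ((8/9 + 1 - 2 - 16/9) - 3893) + 3161088 = (-17/9 - 3893) + 3161088 = -35054/9 + 3161088 = 28414738/9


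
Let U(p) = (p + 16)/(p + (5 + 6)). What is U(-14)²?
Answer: 4/9 ≈ 0.44444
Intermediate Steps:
U(p) = (16 + p)/(11 + p) (U(p) = (16 + p)/(p + 11) = (16 + p)/(11 + p))
U(-14)² = ((16 - 14)/(11 - 14))² = (2/(-3))² = (-⅓*2)² = (-⅔)² = 4/9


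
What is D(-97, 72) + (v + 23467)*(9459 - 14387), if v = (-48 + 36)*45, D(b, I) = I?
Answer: -112984184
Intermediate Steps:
v = -540 (v = -12*45 = -540)
D(-97, 72) + (v + 23467)*(9459 - 14387) = 72 + (-540 + 23467)*(9459 - 14387) = 72 + 22927*(-4928) = 72 - 112984256 = -112984184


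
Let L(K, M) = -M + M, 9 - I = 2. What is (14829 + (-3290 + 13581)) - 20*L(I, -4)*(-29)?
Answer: 25120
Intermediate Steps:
I = 7 (I = 9 - 1*2 = 9 - 2 = 7)
L(K, M) = 0
(14829 + (-3290 + 13581)) - 20*L(I, -4)*(-29) = (14829 + (-3290 + 13581)) - 20*0*(-29) = (14829 + 10291) + 0*(-29) = 25120 + 0 = 25120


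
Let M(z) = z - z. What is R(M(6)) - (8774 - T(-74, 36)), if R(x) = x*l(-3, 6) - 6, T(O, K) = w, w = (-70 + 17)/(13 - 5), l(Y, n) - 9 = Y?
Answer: -70293/8 ≈ -8786.6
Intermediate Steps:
M(z) = 0
l(Y, n) = 9 + Y
w = -53/8 ≈ -6.6250
T(O, K) = -53/8
R(x) = -6 + 6*x (R(x) = x*(9 - 3) - 6 = x*6 - 6 = 6*x - 6 = -6 + 6*x)
R(M(6)) - (8774 - T(-74, 36)) = (-6 + 6*0) - (8774 - 1*(-53/8)) = (-6 + 0) - (8774 + 53/8) = -6 - 1*70245/8 = -6 - 70245/8 = -70293/8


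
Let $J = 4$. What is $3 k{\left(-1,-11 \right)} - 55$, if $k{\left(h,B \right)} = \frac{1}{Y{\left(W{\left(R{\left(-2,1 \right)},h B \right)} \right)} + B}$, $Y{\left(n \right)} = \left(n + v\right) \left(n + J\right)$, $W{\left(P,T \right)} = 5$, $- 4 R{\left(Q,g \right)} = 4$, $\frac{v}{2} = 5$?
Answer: $- \frac{6817}{124} \approx -54.976$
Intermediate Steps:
$v = 10$ ($v = 2 \cdot 5 = 10$)
$R{\left(Q,g \right)} = -1$ ($R{\left(Q,g \right)} = \left(- \frac{1}{4}\right) 4 = -1$)
$Y{\left(n \right)} = \left(4 + n\right) \left(10 + n\right)$ ($Y{\left(n \right)} = \left(n + 10\right) \left(n + 4\right) = \left(10 + n\right) \left(4 + n\right) = \left(4 + n\right) \left(10 + n\right)$)
$k{\left(h,B \right)} = \frac{1}{135 + B}$ ($k{\left(h,B \right)} = \frac{1}{\left(40 + 5^{2} + 14 \cdot 5\right) + B} = \frac{1}{\left(40 + 25 + 70\right) + B} = \frac{1}{135 + B}$)
$3 k{\left(-1,-11 \right)} - 55 = \frac{3}{135 - 11} - 55 = \frac{3}{124} - 55 = - \frac{6817}{124}$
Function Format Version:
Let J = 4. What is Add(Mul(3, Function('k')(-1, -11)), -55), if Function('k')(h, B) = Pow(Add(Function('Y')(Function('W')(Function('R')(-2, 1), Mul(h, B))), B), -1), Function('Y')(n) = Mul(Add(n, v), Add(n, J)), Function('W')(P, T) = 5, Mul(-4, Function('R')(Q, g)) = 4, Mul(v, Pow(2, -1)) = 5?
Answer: Rational(-6817, 124) ≈ -54.976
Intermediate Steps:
v = 10 (v = Mul(2, 5) = 10)
Function('R')(Q, g) = -1 (Function('R')(Q, g) = Mul(Rational(-1, 4), 4) = -1)
Function('Y')(n) = Mul(Add(4, n), Add(10, n)) (Function('Y')(n) = Mul(Add(n, 10), Add(n, 4)) = Mul(Add(10, n), Add(4, n)) = Mul(Add(4, n), Add(10, n)))
Function('k')(h, B) = Pow(Add(135, B), -1) (Function('k')(h, B) = Pow(Add(Add(40, Pow(5, 2), Mul(14, 5)), B), -1) = Pow(Add(Add(40, 25, 70), B), -1) = Pow(Add(135, B), -1))
Add(Mul(3, Function('k')(-1, -11)), -55) = Add(Mul(3, Pow(Add(135, -11), -1)), -55) = Add(Mul(3, Pow(124, -1)), -55) = Add(Mul(3, Rational(1, 124)), -55) = Add(Rational(3, 124), -55) = Rational(-6817, 124)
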